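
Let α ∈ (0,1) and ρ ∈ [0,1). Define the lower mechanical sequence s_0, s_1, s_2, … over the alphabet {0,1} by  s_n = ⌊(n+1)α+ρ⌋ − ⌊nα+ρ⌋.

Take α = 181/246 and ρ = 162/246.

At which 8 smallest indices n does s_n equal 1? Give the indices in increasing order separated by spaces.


0 1 3 4 5 7 8 9

n=0: ⌊343/246⌋−⌊162/246⌋ = 1−0 = 1  ← one
n=1: ⌊524/246⌋−⌊343/246⌋ = 2−1 = 1  ← one
n=2: ⌊705/246⌋−⌊524/246⌋ = 2−2 = 0
n=3: ⌊886/246⌋−⌊705/246⌋ = 3−2 = 1  ← one
n=4: ⌊1067/246⌋−⌊886/246⌋ = 4−3 = 1  ← one
n=5: ⌊1248/246⌋−⌊1067/246⌋ = 5−4 = 1  ← one
n=6: ⌊1429/246⌋−⌊1248/246⌋ = 5−5 = 0
n=7: ⌊1610/246⌋−⌊1429/246⌋ = 6−5 = 1  ← one
n=8: ⌊1791/246⌋−⌊1610/246⌋ = 7−6 = 1  ← one
n=9: ⌊1972/246⌋−⌊1791/246⌋ = 8−7 = 1  ← one
positions of the first 8 ones: 0 1 3 4 5 7 8 9


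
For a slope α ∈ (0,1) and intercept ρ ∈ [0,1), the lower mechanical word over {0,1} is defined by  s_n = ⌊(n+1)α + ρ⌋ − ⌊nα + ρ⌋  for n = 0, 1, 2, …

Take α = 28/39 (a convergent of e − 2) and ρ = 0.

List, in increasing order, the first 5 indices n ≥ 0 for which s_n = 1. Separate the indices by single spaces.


n=0: ⌊28/39⌋−⌊0/39⌋ = 0−0 = 0
n=1: ⌊56/39⌋−⌊28/39⌋ = 1−0 = 1  ← one
n=2: ⌊84/39⌋−⌊56/39⌋ = 2−1 = 1  ← one
n=3: ⌊112/39⌋−⌊84/39⌋ = 2−2 = 0
n=4: ⌊140/39⌋−⌊112/39⌋ = 3−2 = 1  ← one
n=5: ⌊168/39⌋−⌊140/39⌋ = 4−3 = 1  ← one
n=6: ⌊196/39⌋−⌊168/39⌋ = 5−4 = 1  ← one
positions of the first 5 ones: 1 2 4 5 6

1 2 4 5 6


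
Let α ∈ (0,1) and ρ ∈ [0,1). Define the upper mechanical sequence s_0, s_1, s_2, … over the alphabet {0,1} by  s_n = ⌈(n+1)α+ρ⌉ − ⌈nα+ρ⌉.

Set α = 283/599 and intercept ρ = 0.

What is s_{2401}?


(n+1)α + ρ = (2402·283) / 599 = 679766/599
nα + ρ     = (2401·283) / 599 = 679483/599
⌈679766/599⌉ = 1135,  ⌈679483/599⌉ = 1135
s_{2401} = 1135 − 1135 = 0

0


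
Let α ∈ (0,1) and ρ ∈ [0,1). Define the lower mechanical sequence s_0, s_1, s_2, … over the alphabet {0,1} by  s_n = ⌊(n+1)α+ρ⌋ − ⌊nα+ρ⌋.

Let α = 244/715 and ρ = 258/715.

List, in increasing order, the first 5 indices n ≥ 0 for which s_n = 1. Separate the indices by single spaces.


n=0: ⌊502/715⌋−⌊258/715⌋ = 0−0 = 0
n=1: ⌊746/715⌋−⌊502/715⌋ = 1−0 = 1  ← one
n=2: ⌊990/715⌋−⌊746/715⌋ = 1−1 = 0
n=3: ⌊1234/715⌋−⌊990/715⌋ = 1−1 = 0
n=4: ⌊1478/715⌋−⌊1234/715⌋ = 2−1 = 1  ← one
n=5: ⌊1722/715⌋−⌊1478/715⌋ = 2−2 = 0
n=6: ⌊1966/715⌋−⌊1722/715⌋ = 2−2 = 0
n=7: ⌊2210/715⌋−⌊1966/715⌋ = 3−2 = 1  ← one
n=8: ⌊2454/715⌋−⌊2210/715⌋ = 3−3 = 0
n=9: ⌊2698/715⌋−⌊2454/715⌋ = 3−3 = 0
n=10: ⌊2942/715⌋−⌊2698/715⌋ = 4−3 = 1  ← one
n=11: ⌊3186/715⌋−⌊2942/715⌋ = 4−4 = 0
n=12: ⌊3430/715⌋−⌊3186/715⌋ = 4−4 = 0
n=13: ⌊3674/715⌋−⌊3430/715⌋ = 5−4 = 1  ← one
positions of the first 5 ones: 1 4 7 10 13

1 4 7 10 13


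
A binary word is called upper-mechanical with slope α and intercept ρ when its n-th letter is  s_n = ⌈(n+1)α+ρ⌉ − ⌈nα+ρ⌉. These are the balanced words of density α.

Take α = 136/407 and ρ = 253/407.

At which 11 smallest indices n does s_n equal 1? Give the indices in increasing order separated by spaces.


1 4 7 10 13 16 19 22 25 28 31

n=0: ⌈389/407⌉−⌈253/407⌉ = 1−1 = 0
n=1: ⌈525/407⌉−⌈389/407⌉ = 2−1 = 1  ← one
n=2: ⌈661/407⌉−⌈525/407⌉ = 2−2 = 0
n=3: ⌈797/407⌉−⌈661/407⌉ = 2−2 = 0
n=4: ⌈933/407⌉−⌈797/407⌉ = 3−2 = 1  ← one
n=5: ⌈1069/407⌉−⌈933/407⌉ = 3−3 = 0
n=6: ⌈1205/407⌉−⌈1069/407⌉ = 3−3 = 0
n=7: ⌈1341/407⌉−⌈1205/407⌉ = 4−3 = 1  ← one
n=8: ⌈1477/407⌉−⌈1341/407⌉ = 4−4 = 0
n=9: ⌈1613/407⌉−⌈1477/407⌉ = 4−4 = 0
n=10: ⌈1749/407⌉−⌈1613/407⌉ = 5−4 = 1  ← one
n=11: ⌈1885/407⌉−⌈1749/407⌉ = 5−5 = 0
n=12: ⌈2021/407⌉−⌈1885/407⌉ = 5−5 = 0
n=13: ⌈2157/407⌉−⌈2021/407⌉ = 6−5 = 1  ← one
n=14: ⌈2293/407⌉−⌈2157/407⌉ = 6−6 = 0
n=15: ⌈2429/407⌉−⌈2293/407⌉ = 6−6 = 0
n=16: ⌈2565/407⌉−⌈2429/407⌉ = 7−6 = 1  ← one
n=17: ⌈2701/407⌉−⌈2565/407⌉ = 7−7 = 0
n=18: ⌈2837/407⌉−⌈2701/407⌉ = 7−7 = 0
n=19: ⌈2973/407⌉−⌈2837/407⌉ = 8−7 = 1  ← one
n=20: ⌈3109/407⌉−⌈2973/407⌉ = 8−8 = 0
n=21: ⌈3245/407⌉−⌈3109/407⌉ = 8−8 = 0
n=22: ⌈3381/407⌉−⌈3245/407⌉ = 9−8 = 1  ← one
n=23: ⌈3517/407⌉−⌈3381/407⌉ = 9−9 = 0
n=24: ⌈3653/407⌉−⌈3517/407⌉ = 9−9 = 0
n=25: ⌈3789/407⌉−⌈3653/407⌉ = 10−9 = 1  ← one
n=26: ⌈3925/407⌉−⌈3789/407⌉ = 10−10 = 0
n=27: ⌈4061/407⌉−⌈3925/407⌉ = 10−10 = 0
n=28: ⌈4197/407⌉−⌈4061/407⌉ = 11−10 = 1  ← one
n=29: ⌈4333/407⌉−⌈4197/407⌉ = 11−11 = 0
n=30: ⌈4469/407⌉−⌈4333/407⌉ = 11−11 = 0
n=31: ⌈4605/407⌉−⌈4469/407⌉ = 12−11 = 1  ← one
positions of the first 11 ones: 1 4 7 10 13 16 19 22 25 28 31


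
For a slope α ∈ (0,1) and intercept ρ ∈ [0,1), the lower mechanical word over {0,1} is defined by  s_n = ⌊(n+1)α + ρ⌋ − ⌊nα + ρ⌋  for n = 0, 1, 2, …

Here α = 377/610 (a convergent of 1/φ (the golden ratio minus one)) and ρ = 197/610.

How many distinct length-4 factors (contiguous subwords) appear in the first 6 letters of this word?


t_n = ⌊(n·377+197)/610⌋ for n = 0 … 6:
  n=0…6: ⌊197/610⌋=0 ⌊574/610⌋=0 ⌊951/610⌋=1 ⌊1328/610⌋=2 ⌊1705/610⌋=2 ⌊2082/610⌋=3 ⌊2459/610⌋=4
s_n = t_(n+1) − t_n for n = 0 … 5 gives
prefix = 011011
slide a length-4 window over [0..3] … [2..5] (3 windows); first occurrence of each distinct factor:
  [  0..  3] 0110
  [  1..  4] 1101
  [  2..  5] 1011
distinct factors: {0110, 1011, 1101}
count = 3  (Sturmian bound for length 4 is 5)

3


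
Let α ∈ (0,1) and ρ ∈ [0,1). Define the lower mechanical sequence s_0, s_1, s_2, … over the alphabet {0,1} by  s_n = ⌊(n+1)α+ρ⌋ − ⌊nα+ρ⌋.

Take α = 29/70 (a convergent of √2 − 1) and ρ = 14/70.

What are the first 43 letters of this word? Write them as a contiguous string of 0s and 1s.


n=0: ⌊(1·29+14)/70⌋ − ⌊(0·29+14)/70⌋ = ⌊43/70⌋ − ⌊14/70⌋ = 0 − 0 = 0
n=1: ⌊(2·29+14)/70⌋ − ⌊(1·29+14)/70⌋ = ⌊72/70⌋ − ⌊43/70⌋ = 1 − 0 = 1
n=2: ⌊(3·29+14)/70⌋ − ⌊(2·29+14)/70⌋ = ⌊101/70⌋ − ⌊72/70⌋ = 1 − 1 = 0
n=3: ⌊(4·29+14)/70⌋ − ⌊(3·29+14)/70⌋ = ⌊130/70⌋ − ⌊101/70⌋ = 1 − 1 = 0
n=4: ⌊(5·29+14)/70⌋ − ⌊(4·29+14)/70⌋ = ⌊159/70⌋ − ⌊130/70⌋ = 2 − 1 = 1
n=5: ⌊(6·29+14)/70⌋ − ⌊(5·29+14)/70⌋ = ⌊188/70⌋ − ⌊159/70⌋ = 2 − 2 = 0
n=6: ⌊(7·29+14)/70⌋ − ⌊(6·29+14)/70⌋ = ⌊217/70⌋ − ⌊188/70⌋ = 3 − 2 = 1
n=7: ⌊(8·29+14)/70⌋ − ⌊(7·29+14)/70⌋ = ⌊246/70⌋ − ⌊217/70⌋ = 3 − 3 = 0
n=8: ⌊(9·29+14)/70⌋ − ⌊(8·29+14)/70⌋ = ⌊275/70⌋ − ⌊246/70⌋ = 3 − 3 = 0
n=9: ⌊(10·29+14)/70⌋ − ⌊(9·29+14)/70⌋ = ⌊304/70⌋ − ⌊275/70⌋ = 4 − 3 = 1
n=10: ⌊(11·29+14)/70⌋ − ⌊(10·29+14)/70⌋ = ⌊333/70⌋ − ⌊304/70⌋ = 4 − 4 = 0
n=11: ⌊(12·29+14)/70⌋ − ⌊(11·29+14)/70⌋ = ⌊362/70⌋ − ⌊333/70⌋ = 5 − 4 = 1
n=12: ⌊(13·29+14)/70⌋ − ⌊(12·29+14)/70⌋ = ⌊391/70⌋ − ⌊362/70⌋ = 5 − 5 = 0
n=13: ⌊(14·29+14)/70⌋ − ⌊(13·29+14)/70⌋ = ⌊420/70⌋ − ⌊391/70⌋ = 6 − 5 = 1
n=14: ⌊(15·29+14)/70⌋ − ⌊(14·29+14)/70⌋ = ⌊449/70⌋ − ⌊420/70⌋ = 6 − 6 = 0
n=15: ⌊(16·29+14)/70⌋ − ⌊(15·29+14)/70⌋ = ⌊478/70⌋ − ⌊449/70⌋ = 6 − 6 = 0
n=16: ⌊(17·29+14)/70⌋ − ⌊(16·29+14)/70⌋ = ⌊507/70⌋ − ⌊478/70⌋ = 7 − 6 = 1
n=17: ⌊(18·29+14)/70⌋ − ⌊(17·29+14)/70⌋ = ⌊536/70⌋ − ⌊507/70⌋ = 7 − 7 = 0
n=18: ⌊(19·29+14)/70⌋ − ⌊(18·29+14)/70⌋ = ⌊565/70⌋ − ⌊536/70⌋ = 8 − 7 = 1
n=19: ⌊(20·29+14)/70⌋ − ⌊(19·29+14)/70⌋ = ⌊594/70⌋ − ⌊565/70⌋ = 8 − 8 = 0
n=20: ⌊(21·29+14)/70⌋ − ⌊(20·29+14)/70⌋ = ⌊623/70⌋ − ⌊594/70⌋ = 8 − 8 = 0
n=21: ⌊(22·29+14)/70⌋ − ⌊(21·29+14)/70⌋ = ⌊652/70⌋ − ⌊623/70⌋ = 9 − 8 = 1
n=22: ⌊(23·29+14)/70⌋ − ⌊(22·29+14)/70⌋ = ⌊681/70⌋ − ⌊652/70⌋ = 9 − 9 = 0
n=23: ⌊(24·29+14)/70⌋ − ⌊(23·29+14)/70⌋ = ⌊710/70⌋ − ⌊681/70⌋ = 10 − 9 = 1
n=24: ⌊(25·29+14)/70⌋ − ⌊(24·29+14)/70⌋ = ⌊739/70⌋ − ⌊710/70⌋ = 10 − 10 = 0
n=25: ⌊(26·29+14)/70⌋ − ⌊(25·29+14)/70⌋ = ⌊768/70⌋ − ⌊739/70⌋ = 10 − 10 = 0
n=26: ⌊(27·29+14)/70⌋ − ⌊(26·29+14)/70⌋ = ⌊797/70⌋ − ⌊768/70⌋ = 11 − 10 = 1
n=27: ⌊(28·29+14)/70⌋ − ⌊(27·29+14)/70⌋ = ⌊826/70⌋ − ⌊797/70⌋ = 11 − 11 = 0
n=28: ⌊(29·29+14)/70⌋ − ⌊(28·29+14)/70⌋ = ⌊855/70⌋ − ⌊826/70⌋ = 12 − 11 = 1
n=29: ⌊(30·29+14)/70⌋ − ⌊(29·29+14)/70⌋ = ⌊884/70⌋ − ⌊855/70⌋ = 12 − 12 = 0
n=30: ⌊(31·29+14)/70⌋ − ⌊(30·29+14)/70⌋ = ⌊913/70⌋ − ⌊884/70⌋ = 13 − 12 = 1
n=31: ⌊(32·29+14)/70⌋ − ⌊(31·29+14)/70⌋ = ⌊942/70⌋ − ⌊913/70⌋ = 13 − 13 = 0
n=32: ⌊(33·29+14)/70⌋ − ⌊(32·29+14)/70⌋ = ⌊971/70⌋ − ⌊942/70⌋ = 13 − 13 = 0
n=33: ⌊(34·29+14)/70⌋ − ⌊(33·29+14)/70⌋ = ⌊1000/70⌋ − ⌊971/70⌋ = 14 − 13 = 1
n=34: ⌊(35·29+14)/70⌋ − ⌊(34·29+14)/70⌋ = ⌊1029/70⌋ − ⌊1000/70⌋ = 14 − 14 = 0
n=35: ⌊(36·29+14)/70⌋ − ⌊(35·29+14)/70⌋ = ⌊1058/70⌋ − ⌊1029/70⌋ = 15 − 14 = 1
n=36: ⌊(37·29+14)/70⌋ − ⌊(36·29+14)/70⌋ = ⌊1087/70⌋ − ⌊1058/70⌋ = 15 − 15 = 0
n=37: ⌊(38·29+14)/70⌋ − ⌊(37·29+14)/70⌋ = ⌊1116/70⌋ − ⌊1087/70⌋ = 15 − 15 = 0
n=38: ⌊(39·29+14)/70⌋ − ⌊(38·29+14)/70⌋ = ⌊1145/70⌋ − ⌊1116/70⌋ = 16 − 15 = 1
n=39: ⌊(40·29+14)/70⌋ − ⌊(39·29+14)/70⌋ = ⌊1174/70⌋ − ⌊1145/70⌋ = 16 − 16 = 0
n=40: ⌊(41·29+14)/70⌋ − ⌊(40·29+14)/70⌋ = ⌊1203/70⌋ − ⌊1174/70⌋ = 17 − 16 = 1
n=41: ⌊(42·29+14)/70⌋ − ⌊(41·29+14)/70⌋ = ⌊1232/70⌋ − ⌊1203/70⌋ = 17 − 17 = 0
n=42: ⌊(43·29+14)/70⌋ − ⌊(42·29+14)/70⌋ = ⌊1261/70⌋ − ⌊1232/70⌋ = 18 − 17 = 1

0100101001010100101001010010101001010010101


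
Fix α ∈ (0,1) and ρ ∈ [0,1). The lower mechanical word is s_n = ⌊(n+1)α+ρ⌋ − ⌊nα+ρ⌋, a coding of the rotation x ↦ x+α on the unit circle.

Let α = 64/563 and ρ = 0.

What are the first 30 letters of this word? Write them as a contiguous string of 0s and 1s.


000000001000000001000000001000

n=0: ⌊(1·64)/563⌋ − ⌊(0·64)/563⌋ = ⌊64/563⌋ − ⌊0/563⌋ = 0 − 0 = 0
n=1: ⌊(2·64)/563⌋ − ⌊(1·64)/563⌋ = ⌊128/563⌋ − ⌊64/563⌋ = 0 − 0 = 0
n=2: ⌊(3·64)/563⌋ − ⌊(2·64)/563⌋ = ⌊192/563⌋ − ⌊128/563⌋ = 0 − 0 = 0
n=3: ⌊(4·64)/563⌋ − ⌊(3·64)/563⌋ = ⌊256/563⌋ − ⌊192/563⌋ = 0 − 0 = 0
n=4: ⌊(5·64)/563⌋ − ⌊(4·64)/563⌋ = ⌊320/563⌋ − ⌊256/563⌋ = 0 − 0 = 0
n=5: ⌊(6·64)/563⌋ − ⌊(5·64)/563⌋ = ⌊384/563⌋ − ⌊320/563⌋ = 0 − 0 = 0
n=6: ⌊(7·64)/563⌋ − ⌊(6·64)/563⌋ = ⌊448/563⌋ − ⌊384/563⌋ = 0 − 0 = 0
n=7: ⌊(8·64)/563⌋ − ⌊(7·64)/563⌋ = ⌊512/563⌋ − ⌊448/563⌋ = 0 − 0 = 0
n=8: ⌊(9·64)/563⌋ − ⌊(8·64)/563⌋ = ⌊576/563⌋ − ⌊512/563⌋ = 1 − 0 = 1
n=9: ⌊(10·64)/563⌋ − ⌊(9·64)/563⌋ = ⌊640/563⌋ − ⌊576/563⌋ = 1 − 1 = 0
n=10: ⌊(11·64)/563⌋ − ⌊(10·64)/563⌋ = ⌊704/563⌋ − ⌊640/563⌋ = 1 − 1 = 0
n=11: ⌊(12·64)/563⌋ − ⌊(11·64)/563⌋ = ⌊768/563⌋ − ⌊704/563⌋ = 1 − 1 = 0
n=12: ⌊(13·64)/563⌋ − ⌊(12·64)/563⌋ = ⌊832/563⌋ − ⌊768/563⌋ = 1 − 1 = 0
n=13: ⌊(14·64)/563⌋ − ⌊(13·64)/563⌋ = ⌊896/563⌋ − ⌊832/563⌋ = 1 − 1 = 0
n=14: ⌊(15·64)/563⌋ − ⌊(14·64)/563⌋ = ⌊960/563⌋ − ⌊896/563⌋ = 1 − 1 = 0
n=15: ⌊(16·64)/563⌋ − ⌊(15·64)/563⌋ = ⌊1024/563⌋ − ⌊960/563⌋ = 1 − 1 = 0
n=16: ⌊(17·64)/563⌋ − ⌊(16·64)/563⌋ = ⌊1088/563⌋ − ⌊1024/563⌋ = 1 − 1 = 0
n=17: ⌊(18·64)/563⌋ − ⌊(17·64)/563⌋ = ⌊1152/563⌋ − ⌊1088/563⌋ = 2 − 1 = 1
n=18: ⌊(19·64)/563⌋ − ⌊(18·64)/563⌋ = ⌊1216/563⌋ − ⌊1152/563⌋ = 2 − 2 = 0
n=19: ⌊(20·64)/563⌋ − ⌊(19·64)/563⌋ = ⌊1280/563⌋ − ⌊1216/563⌋ = 2 − 2 = 0
n=20: ⌊(21·64)/563⌋ − ⌊(20·64)/563⌋ = ⌊1344/563⌋ − ⌊1280/563⌋ = 2 − 2 = 0
n=21: ⌊(22·64)/563⌋ − ⌊(21·64)/563⌋ = ⌊1408/563⌋ − ⌊1344/563⌋ = 2 − 2 = 0
n=22: ⌊(23·64)/563⌋ − ⌊(22·64)/563⌋ = ⌊1472/563⌋ − ⌊1408/563⌋ = 2 − 2 = 0
n=23: ⌊(24·64)/563⌋ − ⌊(23·64)/563⌋ = ⌊1536/563⌋ − ⌊1472/563⌋ = 2 − 2 = 0
n=24: ⌊(25·64)/563⌋ − ⌊(24·64)/563⌋ = ⌊1600/563⌋ − ⌊1536/563⌋ = 2 − 2 = 0
n=25: ⌊(26·64)/563⌋ − ⌊(25·64)/563⌋ = ⌊1664/563⌋ − ⌊1600/563⌋ = 2 − 2 = 0
n=26: ⌊(27·64)/563⌋ − ⌊(26·64)/563⌋ = ⌊1728/563⌋ − ⌊1664/563⌋ = 3 − 2 = 1
n=27: ⌊(28·64)/563⌋ − ⌊(27·64)/563⌋ = ⌊1792/563⌋ − ⌊1728/563⌋ = 3 − 3 = 0
n=28: ⌊(29·64)/563⌋ − ⌊(28·64)/563⌋ = ⌊1856/563⌋ − ⌊1792/563⌋ = 3 − 3 = 0
n=29: ⌊(30·64)/563⌋ − ⌊(29·64)/563⌋ = ⌊1920/563⌋ − ⌊1856/563⌋ = 3 − 3 = 0


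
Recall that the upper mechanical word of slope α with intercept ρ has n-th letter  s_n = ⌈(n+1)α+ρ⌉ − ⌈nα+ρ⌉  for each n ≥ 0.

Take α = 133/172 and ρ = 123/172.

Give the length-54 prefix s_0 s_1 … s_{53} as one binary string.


111011101110111101110111101110111101110111011110111011

n=0: ⌈(1·133+123)/172⌉ − ⌈(0·133+123)/172⌉ = ⌈256/172⌉ − ⌈123/172⌉ = 2 − 1 = 1
n=1: ⌈(2·133+123)/172⌉ − ⌈(1·133+123)/172⌉ = ⌈389/172⌉ − ⌈256/172⌉ = 3 − 2 = 1
n=2: ⌈(3·133+123)/172⌉ − ⌈(2·133+123)/172⌉ = ⌈522/172⌉ − ⌈389/172⌉ = 4 − 3 = 1
n=3: ⌈(4·133+123)/172⌉ − ⌈(3·133+123)/172⌉ = ⌈655/172⌉ − ⌈522/172⌉ = 4 − 4 = 0
n=4: ⌈(5·133+123)/172⌉ − ⌈(4·133+123)/172⌉ = ⌈788/172⌉ − ⌈655/172⌉ = 5 − 4 = 1
n=5: ⌈(6·133+123)/172⌉ − ⌈(5·133+123)/172⌉ = ⌈921/172⌉ − ⌈788/172⌉ = 6 − 5 = 1
n=6: ⌈(7·133+123)/172⌉ − ⌈(6·133+123)/172⌉ = ⌈1054/172⌉ − ⌈921/172⌉ = 7 − 6 = 1
n=7: ⌈(8·133+123)/172⌉ − ⌈(7·133+123)/172⌉ = ⌈1187/172⌉ − ⌈1054/172⌉ = 7 − 7 = 0
n=8: ⌈(9·133+123)/172⌉ − ⌈(8·133+123)/172⌉ = ⌈1320/172⌉ − ⌈1187/172⌉ = 8 − 7 = 1
n=9: ⌈(10·133+123)/172⌉ − ⌈(9·133+123)/172⌉ = ⌈1453/172⌉ − ⌈1320/172⌉ = 9 − 8 = 1
n=10: ⌈(11·133+123)/172⌉ − ⌈(10·133+123)/172⌉ = ⌈1586/172⌉ − ⌈1453/172⌉ = 10 − 9 = 1
n=11: ⌈(12·133+123)/172⌉ − ⌈(11·133+123)/172⌉ = ⌈1719/172⌉ − ⌈1586/172⌉ = 10 − 10 = 0
n=12: ⌈(13·133+123)/172⌉ − ⌈(12·133+123)/172⌉ = ⌈1852/172⌉ − ⌈1719/172⌉ = 11 − 10 = 1
n=13: ⌈(14·133+123)/172⌉ − ⌈(13·133+123)/172⌉ = ⌈1985/172⌉ − ⌈1852/172⌉ = 12 − 11 = 1
n=14: ⌈(15·133+123)/172⌉ − ⌈(14·133+123)/172⌉ = ⌈2118/172⌉ − ⌈1985/172⌉ = 13 − 12 = 1
n=15: ⌈(16·133+123)/172⌉ − ⌈(15·133+123)/172⌉ = ⌈2251/172⌉ − ⌈2118/172⌉ = 14 − 13 = 1
n=16: ⌈(17·133+123)/172⌉ − ⌈(16·133+123)/172⌉ = ⌈2384/172⌉ − ⌈2251/172⌉ = 14 − 14 = 0
n=17: ⌈(18·133+123)/172⌉ − ⌈(17·133+123)/172⌉ = ⌈2517/172⌉ − ⌈2384/172⌉ = 15 − 14 = 1
n=18: ⌈(19·133+123)/172⌉ − ⌈(18·133+123)/172⌉ = ⌈2650/172⌉ − ⌈2517/172⌉ = 16 − 15 = 1
n=19: ⌈(20·133+123)/172⌉ − ⌈(19·133+123)/172⌉ = ⌈2783/172⌉ − ⌈2650/172⌉ = 17 − 16 = 1
n=20: ⌈(21·133+123)/172⌉ − ⌈(20·133+123)/172⌉ = ⌈2916/172⌉ − ⌈2783/172⌉ = 17 − 17 = 0
n=21: ⌈(22·133+123)/172⌉ − ⌈(21·133+123)/172⌉ = ⌈3049/172⌉ − ⌈2916/172⌉ = 18 − 17 = 1
n=22: ⌈(23·133+123)/172⌉ − ⌈(22·133+123)/172⌉ = ⌈3182/172⌉ − ⌈3049/172⌉ = 19 − 18 = 1
n=23: ⌈(24·133+123)/172⌉ − ⌈(23·133+123)/172⌉ = ⌈3315/172⌉ − ⌈3182/172⌉ = 20 − 19 = 1
n=24: ⌈(25·133+123)/172⌉ − ⌈(24·133+123)/172⌉ = ⌈3448/172⌉ − ⌈3315/172⌉ = 21 − 20 = 1
n=25: ⌈(26·133+123)/172⌉ − ⌈(25·133+123)/172⌉ = ⌈3581/172⌉ − ⌈3448/172⌉ = 21 − 21 = 0
n=26: ⌈(27·133+123)/172⌉ − ⌈(26·133+123)/172⌉ = ⌈3714/172⌉ − ⌈3581/172⌉ = 22 − 21 = 1
n=27: ⌈(28·133+123)/172⌉ − ⌈(27·133+123)/172⌉ = ⌈3847/172⌉ − ⌈3714/172⌉ = 23 − 22 = 1
n=28: ⌈(29·133+123)/172⌉ − ⌈(28·133+123)/172⌉ = ⌈3980/172⌉ − ⌈3847/172⌉ = 24 − 23 = 1
n=29: ⌈(30·133+123)/172⌉ − ⌈(29·133+123)/172⌉ = ⌈4113/172⌉ − ⌈3980/172⌉ = 24 − 24 = 0
n=30: ⌈(31·133+123)/172⌉ − ⌈(30·133+123)/172⌉ = ⌈4246/172⌉ − ⌈4113/172⌉ = 25 − 24 = 1
n=31: ⌈(32·133+123)/172⌉ − ⌈(31·133+123)/172⌉ = ⌈4379/172⌉ − ⌈4246/172⌉ = 26 − 25 = 1
n=32: ⌈(33·133+123)/172⌉ − ⌈(32·133+123)/172⌉ = ⌈4512/172⌉ − ⌈4379/172⌉ = 27 − 26 = 1
n=33: ⌈(34·133+123)/172⌉ − ⌈(33·133+123)/172⌉ = ⌈4645/172⌉ − ⌈4512/172⌉ = 28 − 27 = 1
n=34: ⌈(35·133+123)/172⌉ − ⌈(34·133+123)/172⌉ = ⌈4778/172⌉ − ⌈4645/172⌉ = 28 − 28 = 0
n=35: ⌈(36·133+123)/172⌉ − ⌈(35·133+123)/172⌉ = ⌈4911/172⌉ − ⌈4778/172⌉ = 29 − 28 = 1
n=36: ⌈(37·133+123)/172⌉ − ⌈(36·133+123)/172⌉ = ⌈5044/172⌉ − ⌈4911/172⌉ = 30 − 29 = 1
n=37: ⌈(38·133+123)/172⌉ − ⌈(37·133+123)/172⌉ = ⌈5177/172⌉ − ⌈5044/172⌉ = 31 − 30 = 1
n=38: ⌈(39·133+123)/172⌉ − ⌈(38·133+123)/172⌉ = ⌈5310/172⌉ − ⌈5177/172⌉ = 31 − 31 = 0
n=39: ⌈(40·133+123)/172⌉ − ⌈(39·133+123)/172⌉ = ⌈5443/172⌉ − ⌈5310/172⌉ = 32 − 31 = 1
n=40: ⌈(41·133+123)/172⌉ − ⌈(40·133+123)/172⌉ = ⌈5576/172⌉ − ⌈5443/172⌉ = 33 − 32 = 1
n=41: ⌈(42·133+123)/172⌉ − ⌈(41·133+123)/172⌉ = ⌈5709/172⌉ − ⌈5576/172⌉ = 34 − 33 = 1
n=42: ⌈(43·133+123)/172⌉ − ⌈(42·133+123)/172⌉ = ⌈5842/172⌉ − ⌈5709/172⌉ = 34 − 34 = 0
n=43: ⌈(44·133+123)/172⌉ − ⌈(43·133+123)/172⌉ = ⌈5975/172⌉ − ⌈5842/172⌉ = 35 − 34 = 1
n=44: ⌈(45·133+123)/172⌉ − ⌈(44·133+123)/172⌉ = ⌈6108/172⌉ − ⌈5975/172⌉ = 36 − 35 = 1
n=45: ⌈(46·133+123)/172⌉ − ⌈(45·133+123)/172⌉ = ⌈6241/172⌉ − ⌈6108/172⌉ = 37 − 36 = 1
n=46: ⌈(47·133+123)/172⌉ − ⌈(46·133+123)/172⌉ = ⌈6374/172⌉ − ⌈6241/172⌉ = 38 − 37 = 1
n=47: ⌈(48·133+123)/172⌉ − ⌈(47·133+123)/172⌉ = ⌈6507/172⌉ − ⌈6374/172⌉ = 38 − 38 = 0
n=48: ⌈(49·133+123)/172⌉ − ⌈(48·133+123)/172⌉ = ⌈6640/172⌉ − ⌈6507/172⌉ = 39 − 38 = 1
n=49: ⌈(50·133+123)/172⌉ − ⌈(49·133+123)/172⌉ = ⌈6773/172⌉ − ⌈6640/172⌉ = 40 − 39 = 1
n=50: ⌈(51·133+123)/172⌉ − ⌈(50·133+123)/172⌉ = ⌈6906/172⌉ − ⌈6773/172⌉ = 41 − 40 = 1
n=51: ⌈(52·133+123)/172⌉ − ⌈(51·133+123)/172⌉ = ⌈7039/172⌉ − ⌈6906/172⌉ = 41 − 41 = 0
n=52: ⌈(53·133+123)/172⌉ − ⌈(52·133+123)/172⌉ = ⌈7172/172⌉ − ⌈7039/172⌉ = 42 − 41 = 1
n=53: ⌈(54·133+123)/172⌉ − ⌈(53·133+123)/172⌉ = ⌈7305/172⌉ − ⌈7172/172⌉ = 43 − 42 = 1


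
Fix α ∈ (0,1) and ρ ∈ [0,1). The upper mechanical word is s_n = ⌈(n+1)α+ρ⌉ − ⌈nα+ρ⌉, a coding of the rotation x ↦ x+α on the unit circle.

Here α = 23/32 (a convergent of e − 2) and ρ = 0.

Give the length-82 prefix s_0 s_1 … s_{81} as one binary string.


1110111011011101101110110111011011101110110111011011101101110110111011101101110110

n=0: ⌈(1·23)/32⌉ − ⌈(0·23)/32⌉ = ⌈23/32⌉ − ⌈0/32⌉ = 1 − 0 = 1
n=1: ⌈(2·23)/32⌉ − ⌈(1·23)/32⌉ = ⌈46/32⌉ − ⌈23/32⌉ = 2 − 1 = 1
n=2: ⌈(3·23)/32⌉ − ⌈(2·23)/32⌉ = ⌈69/32⌉ − ⌈46/32⌉ = 3 − 2 = 1
n=3: ⌈(4·23)/32⌉ − ⌈(3·23)/32⌉ = ⌈92/32⌉ − ⌈69/32⌉ = 3 − 3 = 0
n=4: ⌈(5·23)/32⌉ − ⌈(4·23)/32⌉ = ⌈115/32⌉ − ⌈92/32⌉ = 4 − 3 = 1
n=5: ⌈(6·23)/32⌉ − ⌈(5·23)/32⌉ = ⌈138/32⌉ − ⌈115/32⌉ = 5 − 4 = 1
n=6: ⌈(7·23)/32⌉ − ⌈(6·23)/32⌉ = ⌈161/32⌉ − ⌈138/32⌉ = 6 − 5 = 1
n=7: ⌈(8·23)/32⌉ − ⌈(7·23)/32⌉ = ⌈184/32⌉ − ⌈161/32⌉ = 6 − 6 = 0
n=8: ⌈(9·23)/32⌉ − ⌈(8·23)/32⌉ = ⌈207/32⌉ − ⌈184/32⌉ = 7 − 6 = 1
n=9: ⌈(10·23)/32⌉ − ⌈(9·23)/32⌉ = ⌈230/32⌉ − ⌈207/32⌉ = 8 − 7 = 1
n=10: ⌈(11·23)/32⌉ − ⌈(10·23)/32⌉ = ⌈253/32⌉ − ⌈230/32⌉ = 8 − 8 = 0
n=11: ⌈(12·23)/32⌉ − ⌈(11·23)/32⌉ = ⌈276/32⌉ − ⌈253/32⌉ = 9 − 8 = 1
n=12: ⌈(13·23)/32⌉ − ⌈(12·23)/32⌉ = ⌈299/32⌉ − ⌈276/32⌉ = 10 − 9 = 1
n=13: ⌈(14·23)/32⌉ − ⌈(13·23)/32⌉ = ⌈322/32⌉ − ⌈299/32⌉ = 11 − 10 = 1
n=14: ⌈(15·23)/32⌉ − ⌈(14·23)/32⌉ = ⌈345/32⌉ − ⌈322/32⌉ = 11 − 11 = 0
n=15: ⌈(16·23)/32⌉ − ⌈(15·23)/32⌉ = ⌈368/32⌉ − ⌈345/32⌉ = 12 − 11 = 1
n=16: ⌈(17·23)/32⌉ − ⌈(16·23)/32⌉ = ⌈391/32⌉ − ⌈368/32⌉ = 13 − 12 = 1
n=17: ⌈(18·23)/32⌉ − ⌈(17·23)/32⌉ = ⌈414/32⌉ − ⌈391/32⌉ = 13 − 13 = 0
n=18: ⌈(19·23)/32⌉ − ⌈(18·23)/32⌉ = ⌈437/32⌉ − ⌈414/32⌉ = 14 − 13 = 1
n=19: ⌈(20·23)/32⌉ − ⌈(19·23)/32⌉ = ⌈460/32⌉ − ⌈437/32⌉ = 15 − 14 = 1
n=20: ⌈(21·23)/32⌉ − ⌈(20·23)/32⌉ = ⌈483/32⌉ − ⌈460/32⌉ = 16 − 15 = 1
n=21: ⌈(22·23)/32⌉ − ⌈(21·23)/32⌉ = ⌈506/32⌉ − ⌈483/32⌉ = 16 − 16 = 0
n=22: ⌈(23·23)/32⌉ − ⌈(22·23)/32⌉ = ⌈529/32⌉ − ⌈506/32⌉ = 17 − 16 = 1
n=23: ⌈(24·23)/32⌉ − ⌈(23·23)/32⌉ = ⌈552/32⌉ − ⌈529/32⌉ = 18 − 17 = 1
n=24: ⌈(25·23)/32⌉ − ⌈(24·23)/32⌉ = ⌈575/32⌉ − ⌈552/32⌉ = 18 − 18 = 0
n=25: ⌈(26·23)/32⌉ − ⌈(25·23)/32⌉ = ⌈598/32⌉ − ⌈575/32⌉ = 19 − 18 = 1
n=26: ⌈(27·23)/32⌉ − ⌈(26·23)/32⌉ = ⌈621/32⌉ − ⌈598/32⌉ = 20 − 19 = 1
n=27: ⌈(28·23)/32⌉ − ⌈(27·23)/32⌉ = ⌈644/32⌉ − ⌈621/32⌉ = 21 − 20 = 1
n=28: ⌈(29·23)/32⌉ − ⌈(28·23)/32⌉ = ⌈667/32⌉ − ⌈644/32⌉ = 21 − 21 = 0
n=29: ⌈(30·23)/32⌉ − ⌈(29·23)/32⌉ = ⌈690/32⌉ − ⌈667/32⌉ = 22 − 21 = 1
n=30: ⌈(31·23)/32⌉ − ⌈(30·23)/32⌉ = ⌈713/32⌉ − ⌈690/32⌉ = 23 − 22 = 1
n=31: ⌈(32·23)/32⌉ − ⌈(31·23)/32⌉ = ⌈736/32⌉ − ⌈713/32⌉ = 23 − 23 = 0
n=32: ⌈(33·23)/32⌉ − ⌈(32·23)/32⌉ = ⌈759/32⌉ − ⌈736/32⌉ = 24 − 23 = 1
n=33: ⌈(34·23)/32⌉ − ⌈(33·23)/32⌉ = ⌈782/32⌉ − ⌈759/32⌉ = 25 − 24 = 1
n=34: ⌈(35·23)/32⌉ − ⌈(34·23)/32⌉ = ⌈805/32⌉ − ⌈782/32⌉ = 26 − 25 = 1
n=35: ⌈(36·23)/32⌉ − ⌈(35·23)/32⌉ = ⌈828/32⌉ − ⌈805/32⌉ = 26 − 26 = 0
n=36: ⌈(37·23)/32⌉ − ⌈(36·23)/32⌉ = ⌈851/32⌉ − ⌈828/32⌉ = 27 − 26 = 1
n=37: ⌈(38·23)/32⌉ − ⌈(37·23)/32⌉ = ⌈874/32⌉ − ⌈851/32⌉ = 28 − 27 = 1
n=38: ⌈(39·23)/32⌉ − ⌈(38·23)/32⌉ = ⌈897/32⌉ − ⌈874/32⌉ = 29 − 28 = 1
n=39: ⌈(40·23)/32⌉ − ⌈(39·23)/32⌉ = ⌈920/32⌉ − ⌈897/32⌉ = 29 − 29 = 0
n=40: ⌈(41·23)/32⌉ − ⌈(40·23)/32⌉ = ⌈943/32⌉ − ⌈920/32⌉ = 30 − 29 = 1
n=41: ⌈(42·23)/32⌉ − ⌈(41·23)/32⌉ = ⌈966/32⌉ − ⌈943/32⌉ = 31 − 30 = 1
n=42: ⌈(43·23)/32⌉ − ⌈(42·23)/32⌉ = ⌈989/32⌉ − ⌈966/32⌉ = 31 − 31 = 0
n=43: ⌈(44·23)/32⌉ − ⌈(43·23)/32⌉ = ⌈1012/32⌉ − ⌈989/32⌉ = 32 − 31 = 1
n=44: ⌈(45·23)/32⌉ − ⌈(44·23)/32⌉ = ⌈1035/32⌉ − ⌈1012/32⌉ = 33 − 32 = 1
n=45: ⌈(46·23)/32⌉ − ⌈(45·23)/32⌉ = ⌈1058/32⌉ − ⌈1035/32⌉ = 34 − 33 = 1
n=46: ⌈(47·23)/32⌉ − ⌈(46·23)/32⌉ = ⌈1081/32⌉ − ⌈1058/32⌉ = 34 − 34 = 0
n=47: ⌈(48·23)/32⌉ − ⌈(47·23)/32⌉ = ⌈1104/32⌉ − ⌈1081/32⌉ = 35 − 34 = 1
n=48: ⌈(49·23)/32⌉ − ⌈(48·23)/32⌉ = ⌈1127/32⌉ − ⌈1104/32⌉ = 36 − 35 = 1
n=49: ⌈(50·23)/32⌉ − ⌈(49·23)/32⌉ = ⌈1150/32⌉ − ⌈1127/32⌉ = 36 − 36 = 0
n=50: ⌈(51·23)/32⌉ − ⌈(50·23)/32⌉ = ⌈1173/32⌉ − ⌈1150/32⌉ = 37 − 36 = 1
n=51: ⌈(52·23)/32⌉ − ⌈(51·23)/32⌉ = ⌈1196/32⌉ − ⌈1173/32⌉ = 38 − 37 = 1
n=52: ⌈(53·23)/32⌉ − ⌈(52·23)/32⌉ = ⌈1219/32⌉ − ⌈1196/32⌉ = 39 − 38 = 1
n=53: ⌈(54·23)/32⌉ − ⌈(53·23)/32⌉ = ⌈1242/32⌉ − ⌈1219/32⌉ = 39 − 39 = 0
n=54: ⌈(55·23)/32⌉ − ⌈(54·23)/32⌉ = ⌈1265/32⌉ − ⌈1242/32⌉ = 40 − 39 = 1
n=55: ⌈(56·23)/32⌉ − ⌈(55·23)/32⌉ = ⌈1288/32⌉ − ⌈1265/32⌉ = 41 − 40 = 1
n=56: ⌈(57·23)/32⌉ − ⌈(56·23)/32⌉ = ⌈1311/32⌉ − ⌈1288/32⌉ = 41 − 41 = 0
n=57: ⌈(58·23)/32⌉ − ⌈(57·23)/32⌉ = ⌈1334/32⌉ − ⌈1311/32⌉ = 42 − 41 = 1
n=58: ⌈(59·23)/32⌉ − ⌈(58·23)/32⌉ = ⌈1357/32⌉ − ⌈1334/32⌉ = 43 − 42 = 1
n=59: ⌈(60·23)/32⌉ − ⌈(59·23)/32⌉ = ⌈1380/32⌉ − ⌈1357/32⌉ = 44 − 43 = 1
n=60: ⌈(61·23)/32⌉ − ⌈(60·23)/32⌉ = ⌈1403/32⌉ − ⌈1380/32⌉ = 44 − 44 = 0
n=61: ⌈(62·23)/32⌉ − ⌈(61·23)/32⌉ = ⌈1426/32⌉ − ⌈1403/32⌉ = 45 − 44 = 1
n=62: ⌈(63·23)/32⌉ − ⌈(62·23)/32⌉ = ⌈1449/32⌉ − ⌈1426/32⌉ = 46 − 45 = 1
n=63: ⌈(64·23)/32⌉ − ⌈(63·23)/32⌉ = ⌈1472/32⌉ − ⌈1449/32⌉ = 46 − 46 = 0
n=64: ⌈(65·23)/32⌉ − ⌈(64·23)/32⌉ = ⌈1495/32⌉ − ⌈1472/32⌉ = 47 − 46 = 1
n=65: ⌈(66·23)/32⌉ − ⌈(65·23)/32⌉ = ⌈1518/32⌉ − ⌈1495/32⌉ = 48 − 47 = 1
n=66: ⌈(67·23)/32⌉ − ⌈(66·23)/32⌉ = ⌈1541/32⌉ − ⌈1518/32⌉ = 49 − 48 = 1
n=67: ⌈(68·23)/32⌉ − ⌈(67·23)/32⌉ = ⌈1564/32⌉ − ⌈1541/32⌉ = 49 − 49 = 0
n=68: ⌈(69·23)/32⌉ − ⌈(68·23)/32⌉ = ⌈1587/32⌉ − ⌈1564/32⌉ = 50 − 49 = 1
n=69: ⌈(70·23)/32⌉ − ⌈(69·23)/32⌉ = ⌈1610/32⌉ − ⌈1587/32⌉ = 51 − 50 = 1
n=70: ⌈(71·23)/32⌉ − ⌈(70·23)/32⌉ = ⌈1633/32⌉ − ⌈1610/32⌉ = 52 − 51 = 1
n=71: ⌈(72·23)/32⌉ − ⌈(71·23)/32⌉ = ⌈1656/32⌉ − ⌈1633/32⌉ = 52 − 52 = 0
n=72: ⌈(73·23)/32⌉ − ⌈(72·23)/32⌉ = ⌈1679/32⌉ − ⌈1656/32⌉ = 53 − 52 = 1
n=73: ⌈(74·23)/32⌉ − ⌈(73·23)/32⌉ = ⌈1702/32⌉ − ⌈1679/32⌉ = 54 − 53 = 1
n=74: ⌈(75·23)/32⌉ − ⌈(74·23)/32⌉ = ⌈1725/32⌉ − ⌈1702/32⌉ = 54 − 54 = 0
n=75: ⌈(76·23)/32⌉ − ⌈(75·23)/32⌉ = ⌈1748/32⌉ − ⌈1725/32⌉ = 55 − 54 = 1
n=76: ⌈(77·23)/32⌉ − ⌈(76·23)/32⌉ = ⌈1771/32⌉ − ⌈1748/32⌉ = 56 − 55 = 1
n=77: ⌈(78·23)/32⌉ − ⌈(77·23)/32⌉ = ⌈1794/32⌉ − ⌈1771/32⌉ = 57 − 56 = 1
n=78: ⌈(79·23)/32⌉ − ⌈(78·23)/32⌉ = ⌈1817/32⌉ − ⌈1794/32⌉ = 57 − 57 = 0
n=79: ⌈(80·23)/32⌉ − ⌈(79·23)/32⌉ = ⌈1840/32⌉ − ⌈1817/32⌉ = 58 − 57 = 1
n=80: ⌈(81·23)/32⌉ − ⌈(80·23)/32⌉ = ⌈1863/32⌉ − ⌈1840/32⌉ = 59 − 58 = 1
n=81: ⌈(82·23)/32⌉ − ⌈(81·23)/32⌉ = ⌈1886/32⌉ − ⌈1863/32⌉ = 59 − 59 = 0


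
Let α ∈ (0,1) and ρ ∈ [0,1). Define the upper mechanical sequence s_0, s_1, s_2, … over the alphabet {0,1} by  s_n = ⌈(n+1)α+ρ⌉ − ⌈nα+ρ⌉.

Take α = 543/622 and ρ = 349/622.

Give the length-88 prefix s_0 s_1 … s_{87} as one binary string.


n=0: ⌈(1·543+349)/622⌉ − ⌈(0·543+349)/622⌉ = ⌈892/622⌉ − ⌈349/622⌉ = 2 − 1 = 1
n=1: ⌈(2·543+349)/622⌉ − ⌈(1·543+349)/622⌉ = ⌈1435/622⌉ − ⌈892/622⌉ = 3 − 2 = 1
n=2: ⌈(3·543+349)/622⌉ − ⌈(2·543+349)/622⌉ = ⌈1978/622⌉ − ⌈1435/622⌉ = 4 − 3 = 1
n=3: ⌈(4·543+349)/622⌉ − ⌈(3·543+349)/622⌉ = ⌈2521/622⌉ − ⌈1978/622⌉ = 5 − 4 = 1
n=4: ⌈(5·543+349)/622⌉ − ⌈(4·543+349)/622⌉ = ⌈3064/622⌉ − ⌈2521/622⌉ = 5 − 5 = 0
n=5: ⌈(6·543+349)/622⌉ − ⌈(5·543+349)/622⌉ = ⌈3607/622⌉ − ⌈3064/622⌉ = 6 − 5 = 1
n=6: ⌈(7·543+349)/622⌉ − ⌈(6·543+349)/622⌉ = ⌈4150/622⌉ − ⌈3607/622⌉ = 7 − 6 = 1
n=7: ⌈(8·543+349)/622⌉ − ⌈(7·543+349)/622⌉ = ⌈4693/622⌉ − ⌈4150/622⌉ = 8 − 7 = 1
n=8: ⌈(9·543+349)/622⌉ − ⌈(8·543+349)/622⌉ = ⌈5236/622⌉ − ⌈4693/622⌉ = 9 − 8 = 1
n=9: ⌈(10·543+349)/622⌉ − ⌈(9·543+349)/622⌉ = ⌈5779/622⌉ − ⌈5236/622⌉ = 10 − 9 = 1
n=10: ⌈(11·543+349)/622⌉ − ⌈(10·543+349)/622⌉ = ⌈6322/622⌉ − ⌈5779/622⌉ = 11 − 10 = 1
n=11: ⌈(12·543+349)/622⌉ − ⌈(11·543+349)/622⌉ = ⌈6865/622⌉ − ⌈6322/622⌉ = 12 − 11 = 1
n=12: ⌈(13·543+349)/622⌉ − ⌈(12·543+349)/622⌉ = ⌈7408/622⌉ − ⌈6865/622⌉ = 12 − 12 = 0
n=13: ⌈(14·543+349)/622⌉ − ⌈(13·543+349)/622⌉ = ⌈7951/622⌉ − ⌈7408/622⌉ = 13 − 12 = 1
n=14: ⌈(15·543+349)/622⌉ − ⌈(14·543+349)/622⌉ = ⌈8494/622⌉ − ⌈7951/622⌉ = 14 − 13 = 1
n=15: ⌈(16·543+349)/622⌉ − ⌈(15·543+349)/622⌉ = ⌈9037/622⌉ − ⌈8494/622⌉ = 15 − 14 = 1
n=16: ⌈(17·543+349)/622⌉ − ⌈(16·543+349)/622⌉ = ⌈9580/622⌉ − ⌈9037/622⌉ = 16 − 15 = 1
n=17: ⌈(18·543+349)/622⌉ − ⌈(17·543+349)/622⌉ = ⌈10123/622⌉ − ⌈9580/622⌉ = 17 − 16 = 1
n=18: ⌈(19·543+349)/622⌉ − ⌈(18·543+349)/622⌉ = ⌈10666/622⌉ − ⌈10123/622⌉ = 18 − 17 = 1
n=19: ⌈(20·543+349)/622⌉ − ⌈(19·543+349)/622⌉ = ⌈11209/622⌉ − ⌈10666/622⌉ = 19 − 18 = 1
n=20: ⌈(21·543+349)/622⌉ − ⌈(20·543+349)/622⌉ = ⌈11752/622⌉ − ⌈11209/622⌉ = 19 − 19 = 0
n=21: ⌈(22·543+349)/622⌉ − ⌈(21·543+349)/622⌉ = ⌈12295/622⌉ − ⌈11752/622⌉ = 20 − 19 = 1
n=22: ⌈(23·543+349)/622⌉ − ⌈(22·543+349)/622⌉ = ⌈12838/622⌉ − ⌈12295/622⌉ = 21 − 20 = 1
n=23: ⌈(24·543+349)/622⌉ − ⌈(23·543+349)/622⌉ = ⌈13381/622⌉ − ⌈12838/622⌉ = 22 − 21 = 1
n=24: ⌈(25·543+349)/622⌉ − ⌈(24·543+349)/622⌉ = ⌈13924/622⌉ − ⌈13381/622⌉ = 23 − 22 = 1
n=25: ⌈(26·543+349)/622⌉ − ⌈(25·543+349)/622⌉ = ⌈14467/622⌉ − ⌈13924/622⌉ = 24 − 23 = 1
n=26: ⌈(27·543+349)/622⌉ − ⌈(26·543+349)/622⌉ = ⌈15010/622⌉ − ⌈14467/622⌉ = 25 − 24 = 1
n=27: ⌈(28·543+349)/622⌉ − ⌈(27·543+349)/622⌉ = ⌈15553/622⌉ − ⌈15010/622⌉ = 26 − 25 = 1
n=28: ⌈(29·543+349)/622⌉ − ⌈(28·543+349)/622⌉ = ⌈16096/622⌉ − ⌈15553/622⌉ = 26 − 26 = 0
n=29: ⌈(30·543+349)/622⌉ − ⌈(29·543+349)/622⌉ = ⌈16639/622⌉ − ⌈16096/622⌉ = 27 − 26 = 1
n=30: ⌈(31·543+349)/622⌉ − ⌈(30·543+349)/622⌉ = ⌈17182/622⌉ − ⌈16639/622⌉ = 28 − 27 = 1
n=31: ⌈(32·543+349)/622⌉ − ⌈(31·543+349)/622⌉ = ⌈17725/622⌉ − ⌈17182/622⌉ = 29 − 28 = 1
n=32: ⌈(33·543+349)/622⌉ − ⌈(32·543+349)/622⌉ = ⌈18268/622⌉ − ⌈17725/622⌉ = 30 − 29 = 1
n=33: ⌈(34·543+349)/622⌉ − ⌈(33·543+349)/622⌉ = ⌈18811/622⌉ − ⌈18268/622⌉ = 31 − 30 = 1
n=34: ⌈(35·543+349)/622⌉ − ⌈(34·543+349)/622⌉ = ⌈19354/622⌉ − ⌈18811/622⌉ = 32 − 31 = 1
n=35: ⌈(36·543+349)/622⌉ − ⌈(35·543+349)/622⌉ = ⌈19897/622⌉ − ⌈19354/622⌉ = 32 − 32 = 0
n=36: ⌈(37·543+349)/622⌉ − ⌈(36·543+349)/622⌉ = ⌈20440/622⌉ − ⌈19897/622⌉ = 33 − 32 = 1
n=37: ⌈(38·543+349)/622⌉ − ⌈(37·543+349)/622⌉ = ⌈20983/622⌉ − ⌈20440/622⌉ = 34 − 33 = 1
n=38: ⌈(39·543+349)/622⌉ − ⌈(38·543+349)/622⌉ = ⌈21526/622⌉ − ⌈20983/622⌉ = 35 − 34 = 1
n=39: ⌈(40·543+349)/622⌉ − ⌈(39·543+349)/622⌉ = ⌈22069/622⌉ − ⌈21526/622⌉ = 36 − 35 = 1
n=40: ⌈(41·543+349)/622⌉ − ⌈(40·543+349)/622⌉ = ⌈22612/622⌉ − ⌈22069/622⌉ = 37 − 36 = 1
n=41: ⌈(42·543+349)/622⌉ − ⌈(41·543+349)/622⌉ = ⌈23155/622⌉ − ⌈22612/622⌉ = 38 − 37 = 1
n=42: ⌈(43·543+349)/622⌉ − ⌈(42·543+349)/622⌉ = ⌈23698/622⌉ − ⌈23155/622⌉ = 39 − 38 = 1
n=43: ⌈(44·543+349)/622⌉ − ⌈(43·543+349)/622⌉ = ⌈24241/622⌉ − ⌈23698/622⌉ = 39 − 39 = 0
n=44: ⌈(45·543+349)/622⌉ − ⌈(44·543+349)/622⌉ = ⌈24784/622⌉ − ⌈24241/622⌉ = 40 − 39 = 1
n=45: ⌈(46·543+349)/622⌉ − ⌈(45·543+349)/622⌉ = ⌈25327/622⌉ − ⌈24784/622⌉ = 41 − 40 = 1
n=46: ⌈(47·543+349)/622⌉ − ⌈(46·543+349)/622⌉ = ⌈25870/622⌉ − ⌈25327/622⌉ = 42 − 41 = 1
n=47: ⌈(48·543+349)/622⌉ − ⌈(47·543+349)/622⌉ = ⌈26413/622⌉ − ⌈25870/622⌉ = 43 − 42 = 1
n=48: ⌈(49·543+349)/622⌉ − ⌈(48·543+349)/622⌉ = ⌈26956/622⌉ − ⌈26413/622⌉ = 44 − 43 = 1
n=49: ⌈(50·543+349)/622⌉ − ⌈(49·543+349)/622⌉ = ⌈27499/622⌉ − ⌈26956/622⌉ = 45 − 44 = 1
n=50: ⌈(51·543+349)/622⌉ − ⌈(50·543+349)/622⌉ = ⌈28042/622⌉ − ⌈27499/622⌉ = 46 − 45 = 1
n=51: ⌈(52·543+349)/622⌉ − ⌈(51·543+349)/622⌉ = ⌈28585/622⌉ − ⌈28042/622⌉ = 46 − 46 = 0
n=52: ⌈(53·543+349)/622⌉ − ⌈(52·543+349)/622⌉ = ⌈29128/622⌉ − ⌈28585/622⌉ = 47 − 46 = 1
n=53: ⌈(54·543+349)/622⌉ − ⌈(53·543+349)/622⌉ = ⌈29671/622⌉ − ⌈29128/622⌉ = 48 − 47 = 1
n=54: ⌈(55·543+349)/622⌉ − ⌈(54·543+349)/622⌉ = ⌈30214/622⌉ − ⌈29671/622⌉ = 49 − 48 = 1
n=55: ⌈(56·543+349)/622⌉ − ⌈(55·543+349)/622⌉ = ⌈30757/622⌉ − ⌈30214/622⌉ = 50 − 49 = 1
n=56: ⌈(57·543+349)/622⌉ − ⌈(56·543+349)/622⌉ = ⌈31300/622⌉ − ⌈30757/622⌉ = 51 − 50 = 1
n=57: ⌈(58·543+349)/622⌉ − ⌈(57·543+349)/622⌉ = ⌈31843/622⌉ − ⌈31300/622⌉ = 52 − 51 = 1
n=58: ⌈(59·543+349)/622⌉ − ⌈(58·543+349)/622⌉ = ⌈32386/622⌉ − ⌈31843/622⌉ = 53 − 52 = 1
n=59: ⌈(60·543+349)/622⌉ − ⌈(59·543+349)/622⌉ = ⌈32929/622⌉ − ⌈32386/622⌉ = 53 − 53 = 0
n=60: ⌈(61·543+349)/622⌉ − ⌈(60·543+349)/622⌉ = ⌈33472/622⌉ − ⌈32929/622⌉ = 54 − 53 = 1
n=61: ⌈(62·543+349)/622⌉ − ⌈(61·543+349)/622⌉ = ⌈34015/622⌉ − ⌈33472/622⌉ = 55 − 54 = 1
n=62: ⌈(63·543+349)/622⌉ − ⌈(62·543+349)/622⌉ = ⌈34558/622⌉ − ⌈34015/622⌉ = 56 − 55 = 1
n=63: ⌈(64·543+349)/622⌉ − ⌈(63·543+349)/622⌉ = ⌈35101/622⌉ − ⌈34558/622⌉ = 57 − 56 = 1
n=64: ⌈(65·543+349)/622⌉ − ⌈(64·543+349)/622⌉ = ⌈35644/622⌉ − ⌈35101/622⌉ = 58 − 57 = 1
n=65: ⌈(66·543+349)/622⌉ − ⌈(65·543+349)/622⌉ = ⌈36187/622⌉ − ⌈35644/622⌉ = 59 − 58 = 1
n=66: ⌈(67·543+349)/622⌉ − ⌈(66·543+349)/622⌉ = ⌈36730/622⌉ − ⌈36187/622⌉ = 60 − 59 = 1
n=67: ⌈(68·543+349)/622⌉ − ⌈(67·543+349)/622⌉ = ⌈37273/622⌉ − ⌈36730/622⌉ = 60 − 60 = 0
n=68: ⌈(69·543+349)/622⌉ − ⌈(68·543+349)/622⌉ = ⌈37816/622⌉ − ⌈37273/622⌉ = 61 − 60 = 1
n=69: ⌈(70·543+349)/622⌉ − ⌈(69·543+349)/622⌉ = ⌈38359/622⌉ − ⌈37816/622⌉ = 62 − 61 = 1
n=70: ⌈(71·543+349)/622⌉ − ⌈(70·543+349)/622⌉ = ⌈38902/622⌉ − ⌈38359/622⌉ = 63 − 62 = 1
n=71: ⌈(72·543+349)/622⌉ − ⌈(71·543+349)/622⌉ = ⌈39445/622⌉ − ⌈38902/622⌉ = 64 − 63 = 1
n=72: ⌈(73·543+349)/622⌉ − ⌈(72·543+349)/622⌉ = ⌈39988/622⌉ − ⌈39445/622⌉ = 65 − 64 = 1
n=73: ⌈(74·543+349)/622⌉ − ⌈(73·543+349)/622⌉ = ⌈40531/622⌉ − ⌈39988/622⌉ = 66 − 65 = 1
n=74: ⌈(75·543+349)/622⌉ − ⌈(74·543+349)/622⌉ = ⌈41074/622⌉ − ⌈40531/622⌉ = 67 − 66 = 1
n=75: ⌈(76·543+349)/622⌉ − ⌈(75·543+349)/622⌉ = ⌈41617/622⌉ − ⌈41074/622⌉ = 67 − 67 = 0
n=76: ⌈(77·543+349)/622⌉ − ⌈(76·543+349)/622⌉ = ⌈42160/622⌉ − ⌈41617/622⌉ = 68 − 67 = 1
n=77: ⌈(78·543+349)/622⌉ − ⌈(77·543+349)/622⌉ = ⌈42703/622⌉ − ⌈42160/622⌉ = 69 − 68 = 1
n=78: ⌈(79·543+349)/622⌉ − ⌈(78·543+349)/622⌉ = ⌈43246/622⌉ − ⌈42703/622⌉ = 70 − 69 = 1
n=79: ⌈(80·543+349)/622⌉ − ⌈(79·543+349)/622⌉ = ⌈43789/622⌉ − ⌈43246/622⌉ = 71 − 70 = 1
n=80: ⌈(81·543+349)/622⌉ − ⌈(80·543+349)/622⌉ = ⌈44332/622⌉ − ⌈43789/622⌉ = 72 − 71 = 1
n=81: ⌈(82·543+349)/622⌉ − ⌈(81·543+349)/622⌉ = ⌈44875/622⌉ − ⌈44332/622⌉ = 73 − 72 = 1
n=82: ⌈(83·543+349)/622⌉ − ⌈(82·543+349)/622⌉ = ⌈45418/622⌉ − ⌈44875/622⌉ = 74 − 73 = 1
n=83: ⌈(84·543+349)/622⌉ − ⌈(83·543+349)/622⌉ = ⌈45961/622⌉ − ⌈45418/622⌉ = 74 − 74 = 0
n=84: ⌈(85·543+349)/622⌉ − ⌈(84·543+349)/622⌉ = ⌈46504/622⌉ − ⌈45961/622⌉ = 75 − 74 = 1
n=85: ⌈(86·543+349)/622⌉ − ⌈(85·543+349)/622⌉ = ⌈47047/622⌉ − ⌈46504/622⌉ = 76 − 75 = 1
n=86: ⌈(87·543+349)/622⌉ − ⌈(86·543+349)/622⌉ = ⌈47590/622⌉ − ⌈47047/622⌉ = 77 − 76 = 1
n=87: ⌈(88·543+349)/622⌉ − ⌈(87·543+349)/622⌉ = ⌈48133/622⌉ − ⌈47590/622⌉ = 78 − 77 = 1

1111011111110111111101111111011111101111111011111110111111101111111011111110111111101111


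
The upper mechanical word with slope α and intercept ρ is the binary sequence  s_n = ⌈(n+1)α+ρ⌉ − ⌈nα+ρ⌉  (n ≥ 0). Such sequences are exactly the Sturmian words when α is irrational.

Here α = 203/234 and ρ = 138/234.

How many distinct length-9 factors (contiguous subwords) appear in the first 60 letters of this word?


t_n = ⌈(n·203+138)/234⌉ for n = 0 … 60:
  n=0…9: ⌈138/234⌉=1 ⌈341/234⌉=2 ⌈544/234⌉=3 ⌈747/234⌉=4 ⌈950/234⌉=5 ⌈1153/234⌉=5 ⌈1356/234⌉=6 ⌈1559/234⌉=7 ⌈1762/234⌉=8 ⌈1965/234⌉=9
  n=10…19: ⌈2168/234⌉=10 ⌈2371/234⌉=11 ⌈2574/234⌉=11 ⌈2777/234⌉=12 ⌈2980/234⌉=13 ⌈3183/234⌉=14 ⌈3386/234⌉=15 ⌈3589/234⌉=16 ⌈3792/234⌉=17 ⌈3995/234⌉=18
  n=20…29: ⌈4198/234⌉=18 ⌈4401/234⌉=19 ⌈4604/234⌉=20 ⌈4807/234⌉=21 ⌈5010/234⌉=22 ⌈5213/234⌉=23 ⌈5416/234⌉=24 ⌈5619/234⌉=25 ⌈5822/234⌉=25 ⌈6025/234⌉=26
  n=30…39: ⌈6228/234⌉=27 ⌈6431/234⌉=28 ⌈6634/234⌉=29 ⌈6837/234⌉=30 ⌈7040/234⌉=31 ⌈7243/234⌉=31 ⌈7446/234⌉=32 ⌈7649/234⌉=33 ⌈7852/234⌉=34 ⌈8055/234⌉=35
  n=40…49: ⌈8258/234⌉=36 ⌈8461/234⌉=37 ⌈8664/234⌉=38 ⌈8867/234⌉=38 ⌈9070/234⌉=39 ⌈9273/234⌉=40 ⌈9476/234⌉=41 ⌈9679/234⌉=42 ⌈9882/234⌉=43 ⌈10085/234⌉=44
  n=50…59: ⌈10288/234⌉=44 ⌈10491/234⌉=45 ⌈10694/234⌉=46 ⌈10897/234⌉=47 ⌈11100/234⌉=48 ⌈11303/234⌉=49 ⌈11506/234⌉=50 ⌈11709/234⌉=51 ⌈11912/234⌉=51 ⌈12115/234⌉=52
  n=60: ⌈12318/234⌉=53
s_n = t_(n+1) − t_n for n = 0 … 59 gives
prefix = 111101111110111111101111111011111101111111011111101111111011
slide a length-9 window over [0..8] … [51..59] (52 windows); first occurrence of each distinct factor:
  [  0..  8] 111101111
  [  1..  9] 111011111
  [  2.. 10] 110111111
  [  3.. 11] 101111110
  [  4.. 12] 011111101
  [  5.. 13] 111111011
  [  6.. 14] 111110111
  [ 10.. 18] 101111111
  [ 11.. 19] 011111110
  [ 12.. 20] 111111101
  (the other 42 windows repeat one of these)
distinct factors: {011111101, 011111110, 101111110, 101111111, 110111111, 111011111, 111101111, 111110111, 111111011, 111111101}
count = 10  (Sturmian bound for length 9 is 10)

10


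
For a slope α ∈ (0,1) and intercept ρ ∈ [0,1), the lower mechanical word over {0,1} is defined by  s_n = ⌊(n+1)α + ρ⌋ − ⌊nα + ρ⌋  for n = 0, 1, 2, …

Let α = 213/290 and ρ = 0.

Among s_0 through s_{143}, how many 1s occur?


105

#1s = Σ_{n=0}^{143} s_n = Σ_{n=0}^{143} (⌊(n+1)α+ρ⌋ − ⌊nα+ρ⌋)
the sum telescopes: every ⌊nα+ρ⌋ with 0 < n < 144 appears once with + and once with −, leaving ⌊144α+ρ⌋ − ⌊0·α+ρ⌋
144α + ρ = (144·213) / 290 = 30672/290
ρ = 0/290
⌊30672/290⌋ = 105,  ⌊0/290⌋ = 0
#1s = 105 − 0 = 105
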